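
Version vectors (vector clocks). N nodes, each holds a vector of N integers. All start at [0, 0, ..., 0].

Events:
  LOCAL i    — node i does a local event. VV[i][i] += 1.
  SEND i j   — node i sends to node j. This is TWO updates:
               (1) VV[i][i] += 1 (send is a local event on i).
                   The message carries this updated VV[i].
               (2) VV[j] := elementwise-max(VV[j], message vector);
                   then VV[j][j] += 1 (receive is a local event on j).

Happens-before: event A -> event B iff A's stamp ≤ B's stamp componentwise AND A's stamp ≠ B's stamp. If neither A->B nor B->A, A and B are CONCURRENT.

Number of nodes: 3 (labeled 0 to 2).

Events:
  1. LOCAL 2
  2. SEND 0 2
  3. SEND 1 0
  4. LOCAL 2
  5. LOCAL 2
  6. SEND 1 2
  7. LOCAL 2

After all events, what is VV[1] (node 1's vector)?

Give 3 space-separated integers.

Answer: 0 2 0

Derivation:
Initial: VV[0]=[0, 0, 0]
Initial: VV[1]=[0, 0, 0]
Initial: VV[2]=[0, 0, 0]
Event 1: LOCAL 2: VV[2][2]++ -> VV[2]=[0, 0, 1]
Event 2: SEND 0->2: VV[0][0]++ -> VV[0]=[1, 0, 0], msg_vec=[1, 0, 0]; VV[2]=max(VV[2],msg_vec) then VV[2][2]++ -> VV[2]=[1, 0, 2]
Event 3: SEND 1->0: VV[1][1]++ -> VV[1]=[0, 1, 0], msg_vec=[0, 1, 0]; VV[0]=max(VV[0],msg_vec) then VV[0][0]++ -> VV[0]=[2, 1, 0]
Event 4: LOCAL 2: VV[2][2]++ -> VV[2]=[1, 0, 3]
Event 5: LOCAL 2: VV[2][2]++ -> VV[2]=[1, 0, 4]
Event 6: SEND 1->2: VV[1][1]++ -> VV[1]=[0, 2, 0], msg_vec=[0, 2, 0]; VV[2]=max(VV[2],msg_vec) then VV[2][2]++ -> VV[2]=[1, 2, 5]
Event 7: LOCAL 2: VV[2][2]++ -> VV[2]=[1, 2, 6]
Final vectors: VV[0]=[2, 1, 0]; VV[1]=[0, 2, 0]; VV[2]=[1, 2, 6]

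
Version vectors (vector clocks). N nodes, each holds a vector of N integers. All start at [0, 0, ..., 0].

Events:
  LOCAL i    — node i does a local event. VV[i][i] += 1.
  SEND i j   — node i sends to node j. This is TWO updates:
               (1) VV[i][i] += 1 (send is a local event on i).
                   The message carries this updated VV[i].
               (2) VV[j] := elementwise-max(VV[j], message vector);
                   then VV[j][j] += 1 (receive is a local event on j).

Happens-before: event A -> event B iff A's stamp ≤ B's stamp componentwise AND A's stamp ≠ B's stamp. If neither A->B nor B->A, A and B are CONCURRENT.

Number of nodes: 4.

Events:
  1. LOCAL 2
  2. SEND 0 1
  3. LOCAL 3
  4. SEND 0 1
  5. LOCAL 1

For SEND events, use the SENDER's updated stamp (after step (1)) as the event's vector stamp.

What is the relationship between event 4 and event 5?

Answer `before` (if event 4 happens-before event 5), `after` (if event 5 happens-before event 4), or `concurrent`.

Answer: before

Derivation:
Initial: VV[0]=[0, 0, 0, 0]
Initial: VV[1]=[0, 0, 0, 0]
Initial: VV[2]=[0, 0, 0, 0]
Initial: VV[3]=[0, 0, 0, 0]
Event 1: LOCAL 2: VV[2][2]++ -> VV[2]=[0, 0, 1, 0]
Event 2: SEND 0->1: VV[0][0]++ -> VV[0]=[1, 0, 0, 0], msg_vec=[1, 0, 0, 0]; VV[1]=max(VV[1],msg_vec) then VV[1][1]++ -> VV[1]=[1, 1, 0, 0]
Event 3: LOCAL 3: VV[3][3]++ -> VV[3]=[0, 0, 0, 1]
Event 4: SEND 0->1: VV[0][0]++ -> VV[0]=[2, 0, 0, 0], msg_vec=[2, 0, 0, 0]; VV[1]=max(VV[1],msg_vec) then VV[1][1]++ -> VV[1]=[2, 2, 0, 0]
Event 5: LOCAL 1: VV[1][1]++ -> VV[1]=[2, 3, 0, 0]
Event 4 stamp: [2, 0, 0, 0]
Event 5 stamp: [2, 3, 0, 0]
[2, 0, 0, 0] <= [2, 3, 0, 0]? True
[2, 3, 0, 0] <= [2, 0, 0, 0]? False
Relation: before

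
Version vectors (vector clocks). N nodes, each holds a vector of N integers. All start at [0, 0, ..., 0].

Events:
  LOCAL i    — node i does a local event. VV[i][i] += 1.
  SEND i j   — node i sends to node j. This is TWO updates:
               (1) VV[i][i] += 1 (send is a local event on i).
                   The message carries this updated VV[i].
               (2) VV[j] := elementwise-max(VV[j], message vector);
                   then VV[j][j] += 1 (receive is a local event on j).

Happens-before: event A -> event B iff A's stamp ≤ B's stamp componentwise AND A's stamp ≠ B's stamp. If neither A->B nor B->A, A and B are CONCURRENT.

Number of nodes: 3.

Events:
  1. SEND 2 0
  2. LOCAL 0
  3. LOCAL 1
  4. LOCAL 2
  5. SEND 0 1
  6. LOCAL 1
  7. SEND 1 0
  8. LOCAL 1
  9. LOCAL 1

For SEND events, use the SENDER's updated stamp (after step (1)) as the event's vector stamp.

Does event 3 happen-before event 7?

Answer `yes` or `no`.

Answer: yes

Derivation:
Initial: VV[0]=[0, 0, 0]
Initial: VV[1]=[0, 0, 0]
Initial: VV[2]=[0, 0, 0]
Event 1: SEND 2->0: VV[2][2]++ -> VV[2]=[0, 0, 1], msg_vec=[0, 0, 1]; VV[0]=max(VV[0],msg_vec) then VV[0][0]++ -> VV[0]=[1, 0, 1]
Event 2: LOCAL 0: VV[0][0]++ -> VV[0]=[2, 0, 1]
Event 3: LOCAL 1: VV[1][1]++ -> VV[1]=[0, 1, 0]
Event 4: LOCAL 2: VV[2][2]++ -> VV[2]=[0, 0, 2]
Event 5: SEND 0->1: VV[0][0]++ -> VV[0]=[3, 0, 1], msg_vec=[3, 0, 1]; VV[1]=max(VV[1],msg_vec) then VV[1][1]++ -> VV[1]=[3, 2, 1]
Event 6: LOCAL 1: VV[1][1]++ -> VV[1]=[3, 3, 1]
Event 7: SEND 1->0: VV[1][1]++ -> VV[1]=[3, 4, 1], msg_vec=[3, 4, 1]; VV[0]=max(VV[0],msg_vec) then VV[0][0]++ -> VV[0]=[4, 4, 1]
Event 8: LOCAL 1: VV[1][1]++ -> VV[1]=[3, 5, 1]
Event 9: LOCAL 1: VV[1][1]++ -> VV[1]=[3, 6, 1]
Event 3 stamp: [0, 1, 0]
Event 7 stamp: [3, 4, 1]
[0, 1, 0] <= [3, 4, 1]? True. Equal? False. Happens-before: True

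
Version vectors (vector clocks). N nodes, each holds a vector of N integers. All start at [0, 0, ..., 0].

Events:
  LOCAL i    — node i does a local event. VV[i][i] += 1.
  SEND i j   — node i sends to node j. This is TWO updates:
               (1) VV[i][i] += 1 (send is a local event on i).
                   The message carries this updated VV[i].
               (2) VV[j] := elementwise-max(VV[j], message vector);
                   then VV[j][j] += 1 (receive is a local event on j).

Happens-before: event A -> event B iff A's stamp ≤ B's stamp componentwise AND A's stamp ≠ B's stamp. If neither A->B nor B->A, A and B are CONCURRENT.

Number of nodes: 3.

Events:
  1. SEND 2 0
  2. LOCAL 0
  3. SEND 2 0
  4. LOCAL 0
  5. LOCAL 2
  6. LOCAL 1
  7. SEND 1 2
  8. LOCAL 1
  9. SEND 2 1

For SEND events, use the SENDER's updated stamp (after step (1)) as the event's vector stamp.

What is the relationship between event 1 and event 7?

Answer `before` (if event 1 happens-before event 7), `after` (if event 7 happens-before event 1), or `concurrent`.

Answer: concurrent

Derivation:
Initial: VV[0]=[0, 0, 0]
Initial: VV[1]=[0, 0, 0]
Initial: VV[2]=[0, 0, 0]
Event 1: SEND 2->0: VV[2][2]++ -> VV[2]=[0, 0, 1], msg_vec=[0, 0, 1]; VV[0]=max(VV[0],msg_vec) then VV[0][0]++ -> VV[0]=[1, 0, 1]
Event 2: LOCAL 0: VV[0][0]++ -> VV[0]=[2, 0, 1]
Event 3: SEND 2->0: VV[2][2]++ -> VV[2]=[0, 0, 2], msg_vec=[0, 0, 2]; VV[0]=max(VV[0],msg_vec) then VV[0][0]++ -> VV[0]=[3, 0, 2]
Event 4: LOCAL 0: VV[0][0]++ -> VV[0]=[4, 0, 2]
Event 5: LOCAL 2: VV[2][2]++ -> VV[2]=[0, 0, 3]
Event 6: LOCAL 1: VV[1][1]++ -> VV[1]=[0, 1, 0]
Event 7: SEND 1->2: VV[1][1]++ -> VV[1]=[0, 2, 0], msg_vec=[0, 2, 0]; VV[2]=max(VV[2],msg_vec) then VV[2][2]++ -> VV[2]=[0, 2, 4]
Event 8: LOCAL 1: VV[1][1]++ -> VV[1]=[0, 3, 0]
Event 9: SEND 2->1: VV[2][2]++ -> VV[2]=[0, 2, 5], msg_vec=[0, 2, 5]; VV[1]=max(VV[1],msg_vec) then VV[1][1]++ -> VV[1]=[0, 4, 5]
Event 1 stamp: [0, 0, 1]
Event 7 stamp: [0, 2, 0]
[0, 0, 1] <= [0, 2, 0]? False
[0, 2, 0] <= [0, 0, 1]? False
Relation: concurrent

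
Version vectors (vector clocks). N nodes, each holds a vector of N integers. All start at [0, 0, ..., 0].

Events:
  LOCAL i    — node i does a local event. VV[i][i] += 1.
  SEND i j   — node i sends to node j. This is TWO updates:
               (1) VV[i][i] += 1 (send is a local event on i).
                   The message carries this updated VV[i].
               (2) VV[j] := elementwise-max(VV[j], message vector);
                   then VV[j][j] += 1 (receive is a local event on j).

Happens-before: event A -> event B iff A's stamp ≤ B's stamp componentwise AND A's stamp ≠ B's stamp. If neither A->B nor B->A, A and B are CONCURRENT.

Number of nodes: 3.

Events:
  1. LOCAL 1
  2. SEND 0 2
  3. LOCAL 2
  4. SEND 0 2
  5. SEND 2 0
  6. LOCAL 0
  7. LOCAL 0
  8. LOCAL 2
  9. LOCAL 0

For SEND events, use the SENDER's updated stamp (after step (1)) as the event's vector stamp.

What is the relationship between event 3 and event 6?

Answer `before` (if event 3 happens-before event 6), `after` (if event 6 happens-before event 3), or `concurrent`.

Initial: VV[0]=[0, 0, 0]
Initial: VV[1]=[0, 0, 0]
Initial: VV[2]=[0, 0, 0]
Event 1: LOCAL 1: VV[1][1]++ -> VV[1]=[0, 1, 0]
Event 2: SEND 0->2: VV[0][0]++ -> VV[0]=[1, 0, 0], msg_vec=[1, 0, 0]; VV[2]=max(VV[2],msg_vec) then VV[2][2]++ -> VV[2]=[1, 0, 1]
Event 3: LOCAL 2: VV[2][2]++ -> VV[2]=[1, 0, 2]
Event 4: SEND 0->2: VV[0][0]++ -> VV[0]=[2, 0, 0], msg_vec=[2, 0, 0]; VV[2]=max(VV[2],msg_vec) then VV[2][2]++ -> VV[2]=[2, 0, 3]
Event 5: SEND 2->0: VV[2][2]++ -> VV[2]=[2, 0, 4], msg_vec=[2, 0, 4]; VV[0]=max(VV[0],msg_vec) then VV[0][0]++ -> VV[0]=[3, 0, 4]
Event 6: LOCAL 0: VV[0][0]++ -> VV[0]=[4, 0, 4]
Event 7: LOCAL 0: VV[0][0]++ -> VV[0]=[5, 0, 4]
Event 8: LOCAL 2: VV[2][2]++ -> VV[2]=[2, 0, 5]
Event 9: LOCAL 0: VV[0][0]++ -> VV[0]=[6, 0, 4]
Event 3 stamp: [1, 0, 2]
Event 6 stamp: [4, 0, 4]
[1, 0, 2] <= [4, 0, 4]? True
[4, 0, 4] <= [1, 0, 2]? False
Relation: before

Answer: before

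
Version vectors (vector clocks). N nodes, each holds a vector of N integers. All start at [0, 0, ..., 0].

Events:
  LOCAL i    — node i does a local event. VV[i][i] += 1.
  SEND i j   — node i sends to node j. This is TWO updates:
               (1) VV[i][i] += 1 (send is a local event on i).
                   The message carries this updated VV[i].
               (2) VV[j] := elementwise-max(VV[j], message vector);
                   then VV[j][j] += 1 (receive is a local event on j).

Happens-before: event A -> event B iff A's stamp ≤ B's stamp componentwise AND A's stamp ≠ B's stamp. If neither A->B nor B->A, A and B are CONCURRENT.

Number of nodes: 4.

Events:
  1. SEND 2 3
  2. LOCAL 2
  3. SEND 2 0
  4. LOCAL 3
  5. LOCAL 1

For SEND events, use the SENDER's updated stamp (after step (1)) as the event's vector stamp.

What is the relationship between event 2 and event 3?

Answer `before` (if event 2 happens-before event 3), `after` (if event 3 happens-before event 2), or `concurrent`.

Answer: before

Derivation:
Initial: VV[0]=[0, 0, 0, 0]
Initial: VV[1]=[0, 0, 0, 0]
Initial: VV[2]=[0, 0, 0, 0]
Initial: VV[3]=[0, 0, 0, 0]
Event 1: SEND 2->3: VV[2][2]++ -> VV[2]=[0, 0, 1, 0], msg_vec=[0, 0, 1, 0]; VV[3]=max(VV[3],msg_vec) then VV[3][3]++ -> VV[3]=[0, 0, 1, 1]
Event 2: LOCAL 2: VV[2][2]++ -> VV[2]=[0, 0, 2, 0]
Event 3: SEND 2->0: VV[2][2]++ -> VV[2]=[0, 0, 3, 0], msg_vec=[0, 0, 3, 0]; VV[0]=max(VV[0],msg_vec) then VV[0][0]++ -> VV[0]=[1, 0, 3, 0]
Event 4: LOCAL 3: VV[3][3]++ -> VV[3]=[0, 0, 1, 2]
Event 5: LOCAL 1: VV[1][1]++ -> VV[1]=[0, 1, 0, 0]
Event 2 stamp: [0, 0, 2, 0]
Event 3 stamp: [0, 0, 3, 0]
[0, 0, 2, 0] <= [0, 0, 3, 0]? True
[0, 0, 3, 0] <= [0, 0, 2, 0]? False
Relation: before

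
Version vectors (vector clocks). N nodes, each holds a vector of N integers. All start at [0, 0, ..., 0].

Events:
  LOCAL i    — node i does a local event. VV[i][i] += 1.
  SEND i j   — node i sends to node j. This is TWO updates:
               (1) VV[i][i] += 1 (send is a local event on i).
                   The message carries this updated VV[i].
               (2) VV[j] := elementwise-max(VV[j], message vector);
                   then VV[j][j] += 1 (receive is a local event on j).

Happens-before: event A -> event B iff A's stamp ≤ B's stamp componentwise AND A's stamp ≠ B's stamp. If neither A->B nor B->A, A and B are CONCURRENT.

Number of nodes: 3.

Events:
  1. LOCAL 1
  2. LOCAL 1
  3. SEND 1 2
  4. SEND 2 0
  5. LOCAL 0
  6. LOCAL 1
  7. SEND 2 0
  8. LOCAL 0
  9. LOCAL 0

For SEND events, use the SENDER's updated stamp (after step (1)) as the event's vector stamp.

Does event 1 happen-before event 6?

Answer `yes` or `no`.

Answer: yes

Derivation:
Initial: VV[0]=[0, 0, 0]
Initial: VV[1]=[0, 0, 0]
Initial: VV[2]=[0, 0, 0]
Event 1: LOCAL 1: VV[1][1]++ -> VV[1]=[0, 1, 0]
Event 2: LOCAL 1: VV[1][1]++ -> VV[1]=[0, 2, 0]
Event 3: SEND 1->2: VV[1][1]++ -> VV[1]=[0, 3, 0], msg_vec=[0, 3, 0]; VV[2]=max(VV[2],msg_vec) then VV[2][2]++ -> VV[2]=[0, 3, 1]
Event 4: SEND 2->0: VV[2][2]++ -> VV[2]=[0, 3, 2], msg_vec=[0, 3, 2]; VV[0]=max(VV[0],msg_vec) then VV[0][0]++ -> VV[0]=[1, 3, 2]
Event 5: LOCAL 0: VV[0][0]++ -> VV[0]=[2, 3, 2]
Event 6: LOCAL 1: VV[1][1]++ -> VV[1]=[0, 4, 0]
Event 7: SEND 2->0: VV[2][2]++ -> VV[2]=[0, 3, 3], msg_vec=[0, 3, 3]; VV[0]=max(VV[0],msg_vec) then VV[0][0]++ -> VV[0]=[3, 3, 3]
Event 8: LOCAL 0: VV[0][0]++ -> VV[0]=[4, 3, 3]
Event 9: LOCAL 0: VV[0][0]++ -> VV[0]=[5, 3, 3]
Event 1 stamp: [0, 1, 0]
Event 6 stamp: [0, 4, 0]
[0, 1, 0] <= [0, 4, 0]? True. Equal? False. Happens-before: True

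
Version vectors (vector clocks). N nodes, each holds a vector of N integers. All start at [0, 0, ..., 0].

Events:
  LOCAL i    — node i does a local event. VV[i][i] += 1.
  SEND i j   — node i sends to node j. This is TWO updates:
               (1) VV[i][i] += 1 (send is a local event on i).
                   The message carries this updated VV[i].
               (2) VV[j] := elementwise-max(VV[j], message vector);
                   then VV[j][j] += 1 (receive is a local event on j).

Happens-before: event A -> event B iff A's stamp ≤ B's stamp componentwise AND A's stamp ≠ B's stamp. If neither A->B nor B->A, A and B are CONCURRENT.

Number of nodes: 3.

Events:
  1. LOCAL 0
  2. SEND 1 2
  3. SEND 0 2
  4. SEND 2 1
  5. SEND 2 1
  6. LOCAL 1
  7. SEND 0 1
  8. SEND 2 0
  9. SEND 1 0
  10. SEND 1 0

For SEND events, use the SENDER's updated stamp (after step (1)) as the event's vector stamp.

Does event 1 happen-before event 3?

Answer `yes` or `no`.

Initial: VV[0]=[0, 0, 0]
Initial: VV[1]=[0, 0, 0]
Initial: VV[2]=[0, 0, 0]
Event 1: LOCAL 0: VV[0][0]++ -> VV[0]=[1, 0, 0]
Event 2: SEND 1->2: VV[1][1]++ -> VV[1]=[0, 1, 0], msg_vec=[0, 1, 0]; VV[2]=max(VV[2],msg_vec) then VV[2][2]++ -> VV[2]=[0, 1, 1]
Event 3: SEND 0->2: VV[0][0]++ -> VV[0]=[2, 0, 0], msg_vec=[2, 0, 0]; VV[2]=max(VV[2],msg_vec) then VV[2][2]++ -> VV[2]=[2, 1, 2]
Event 4: SEND 2->1: VV[2][2]++ -> VV[2]=[2, 1, 3], msg_vec=[2, 1, 3]; VV[1]=max(VV[1],msg_vec) then VV[1][1]++ -> VV[1]=[2, 2, 3]
Event 5: SEND 2->1: VV[2][2]++ -> VV[2]=[2, 1, 4], msg_vec=[2, 1, 4]; VV[1]=max(VV[1],msg_vec) then VV[1][1]++ -> VV[1]=[2, 3, 4]
Event 6: LOCAL 1: VV[1][1]++ -> VV[1]=[2, 4, 4]
Event 7: SEND 0->1: VV[0][0]++ -> VV[0]=[3, 0, 0], msg_vec=[3, 0, 0]; VV[1]=max(VV[1],msg_vec) then VV[1][1]++ -> VV[1]=[3, 5, 4]
Event 8: SEND 2->0: VV[2][2]++ -> VV[2]=[2, 1, 5], msg_vec=[2, 1, 5]; VV[0]=max(VV[0],msg_vec) then VV[0][0]++ -> VV[0]=[4, 1, 5]
Event 9: SEND 1->0: VV[1][1]++ -> VV[1]=[3, 6, 4], msg_vec=[3, 6, 4]; VV[0]=max(VV[0],msg_vec) then VV[0][0]++ -> VV[0]=[5, 6, 5]
Event 10: SEND 1->0: VV[1][1]++ -> VV[1]=[3, 7, 4], msg_vec=[3, 7, 4]; VV[0]=max(VV[0],msg_vec) then VV[0][0]++ -> VV[0]=[6, 7, 5]
Event 1 stamp: [1, 0, 0]
Event 3 stamp: [2, 0, 0]
[1, 0, 0] <= [2, 0, 0]? True. Equal? False. Happens-before: True

Answer: yes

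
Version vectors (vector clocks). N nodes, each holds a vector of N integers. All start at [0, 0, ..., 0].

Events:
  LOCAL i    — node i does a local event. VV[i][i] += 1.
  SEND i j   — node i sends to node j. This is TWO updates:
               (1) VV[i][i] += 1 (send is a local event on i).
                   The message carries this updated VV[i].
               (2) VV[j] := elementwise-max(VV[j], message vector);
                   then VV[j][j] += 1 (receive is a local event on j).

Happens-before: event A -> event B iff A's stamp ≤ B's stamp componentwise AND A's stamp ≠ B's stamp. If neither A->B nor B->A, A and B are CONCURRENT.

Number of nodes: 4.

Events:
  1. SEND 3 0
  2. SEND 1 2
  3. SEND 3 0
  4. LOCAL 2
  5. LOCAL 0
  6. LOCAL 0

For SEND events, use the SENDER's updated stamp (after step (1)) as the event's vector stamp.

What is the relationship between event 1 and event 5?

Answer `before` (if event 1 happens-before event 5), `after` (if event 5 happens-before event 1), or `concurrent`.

Answer: before

Derivation:
Initial: VV[0]=[0, 0, 0, 0]
Initial: VV[1]=[0, 0, 0, 0]
Initial: VV[2]=[0, 0, 0, 0]
Initial: VV[3]=[0, 0, 0, 0]
Event 1: SEND 3->0: VV[3][3]++ -> VV[3]=[0, 0, 0, 1], msg_vec=[0, 0, 0, 1]; VV[0]=max(VV[0],msg_vec) then VV[0][0]++ -> VV[0]=[1, 0, 0, 1]
Event 2: SEND 1->2: VV[1][1]++ -> VV[1]=[0, 1, 0, 0], msg_vec=[0, 1, 0, 0]; VV[2]=max(VV[2],msg_vec) then VV[2][2]++ -> VV[2]=[0, 1, 1, 0]
Event 3: SEND 3->0: VV[3][3]++ -> VV[3]=[0, 0, 0, 2], msg_vec=[0, 0, 0, 2]; VV[0]=max(VV[0],msg_vec) then VV[0][0]++ -> VV[0]=[2, 0, 0, 2]
Event 4: LOCAL 2: VV[2][2]++ -> VV[2]=[0, 1, 2, 0]
Event 5: LOCAL 0: VV[0][0]++ -> VV[0]=[3, 0, 0, 2]
Event 6: LOCAL 0: VV[0][0]++ -> VV[0]=[4, 0, 0, 2]
Event 1 stamp: [0, 0, 0, 1]
Event 5 stamp: [3, 0, 0, 2]
[0, 0, 0, 1] <= [3, 0, 0, 2]? True
[3, 0, 0, 2] <= [0, 0, 0, 1]? False
Relation: before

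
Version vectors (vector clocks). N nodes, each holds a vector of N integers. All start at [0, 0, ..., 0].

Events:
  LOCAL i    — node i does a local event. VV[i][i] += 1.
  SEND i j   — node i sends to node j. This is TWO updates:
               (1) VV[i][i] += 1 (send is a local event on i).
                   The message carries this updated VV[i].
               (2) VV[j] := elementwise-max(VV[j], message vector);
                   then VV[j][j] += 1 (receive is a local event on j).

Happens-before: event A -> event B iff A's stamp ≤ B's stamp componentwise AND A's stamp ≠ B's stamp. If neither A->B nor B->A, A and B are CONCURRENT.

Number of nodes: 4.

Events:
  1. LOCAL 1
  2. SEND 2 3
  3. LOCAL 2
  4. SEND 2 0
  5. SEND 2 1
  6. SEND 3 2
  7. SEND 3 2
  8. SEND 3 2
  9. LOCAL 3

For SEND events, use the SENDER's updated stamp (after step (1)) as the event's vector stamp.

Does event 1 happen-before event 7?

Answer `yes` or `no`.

Answer: no

Derivation:
Initial: VV[0]=[0, 0, 0, 0]
Initial: VV[1]=[0, 0, 0, 0]
Initial: VV[2]=[0, 0, 0, 0]
Initial: VV[3]=[0, 0, 0, 0]
Event 1: LOCAL 1: VV[1][1]++ -> VV[1]=[0, 1, 0, 0]
Event 2: SEND 2->3: VV[2][2]++ -> VV[2]=[0, 0, 1, 0], msg_vec=[0, 0, 1, 0]; VV[3]=max(VV[3],msg_vec) then VV[3][3]++ -> VV[3]=[0, 0, 1, 1]
Event 3: LOCAL 2: VV[2][2]++ -> VV[2]=[0, 0, 2, 0]
Event 4: SEND 2->0: VV[2][2]++ -> VV[2]=[0, 0, 3, 0], msg_vec=[0, 0, 3, 0]; VV[0]=max(VV[0],msg_vec) then VV[0][0]++ -> VV[0]=[1, 0, 3, 0]
Event 5: SEND 2->1: VV[2][2]++ -> VV[2]=[0, 0, 4, 0], msg_vec=[0, 0, 4, 0]; VV[1]=max(VV[1],msg_vec) then VV[1][1]++ -> VV[1]=[0, 2, 4, 0]
Event 6: SEND 3->2: VV[3][3]++ -> VV[3]=[0, 0, 1, 2], msg_vec=[0, 0, 1, 2]; VV[2]=max(VV[2],msg_vec) then VV[2][2]++ -> VV[2]=[0, 0, 5, 2]
Event 7: SEND 3->2: VV[3][3]++ -> VV[3]=[0, 0, 1, 3], msg_vec=[0, 0, 1, 3]; VV[2]=max(VV[2],msg_vec) then VV[2][2]++ -> VV[2]=[0, 0, 6, 3]
Event 8: SEND 3->2: VV[3][3]++ -> VV[3]=[0, 0, 1, 4], msg_vec=[0, 0, 1, 4]; VV[2]=max(VV[2],msg_vec) then VV[2][2]++ -> VV[2]=[0, 0, 7, 4]
Event 9: LOCAL 3: VV[3][3]++ -> VV[3]=[0, 0, 1, 5]
Event 1 stamp: [0, 1, 0, 0]
Event 7 stamp: [0, 0, 1, 3]
[0, 1, 0, 0] <= [0, 0, 1, 3]? False. Equal? False. Happens-before: False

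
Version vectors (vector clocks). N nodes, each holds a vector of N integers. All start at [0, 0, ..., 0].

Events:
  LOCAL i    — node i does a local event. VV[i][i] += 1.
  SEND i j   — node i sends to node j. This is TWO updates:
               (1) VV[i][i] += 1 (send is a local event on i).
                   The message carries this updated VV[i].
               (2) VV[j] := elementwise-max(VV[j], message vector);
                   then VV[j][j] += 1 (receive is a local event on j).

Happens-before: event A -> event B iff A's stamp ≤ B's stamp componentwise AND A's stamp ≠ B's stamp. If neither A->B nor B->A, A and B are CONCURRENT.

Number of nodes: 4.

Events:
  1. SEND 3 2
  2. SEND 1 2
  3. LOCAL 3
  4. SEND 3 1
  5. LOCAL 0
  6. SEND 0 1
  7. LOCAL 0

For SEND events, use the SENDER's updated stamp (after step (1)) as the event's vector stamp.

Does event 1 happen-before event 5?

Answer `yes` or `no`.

Initial: VV[0]=[0, 0, 0, 0]
Initial: VV[1]=[0, 0, 0, 0]
Initial: VV[2]=[0, 0, 0, 0]
Initial: VV[3]=[0, 0, 0, 0]
Event 1: SEND 3->2: VV[3][3]++ -> VV[3]=[0, 0, 0, 1], msg_vec=[0, 0, 0, 1]; VV[2]=max(VV[2],msg_vec) then VV[2][2]++ -> VV[2]=[0, 0, 1, 1]
Event 2: SEND 1->2: VV[1][1]++ -> VV[1]=[0, 1, 0, 0], msg_vec=[0, 1, 0, 0]; VV[2]=max(VV[2],msg_vec) then VV[2][2]++ -> VV[2]=[0, 1, 2, 1]
Event 3: LOCAL 3: VV[3][3]++ -> VV[3]=[0, 0, 0, 2]
Event 4: SEND 3->1: VV[3][3]++ -> VV[3]=[0, 0, 0, 3], msg_vec=[0, 0, 0, 3]; VV[1]=max(VV[1],msg_vec) then VV[1][1]++ -> VV[1]=[0, 2, 0, 3]
Event 5: LOCAL 0: VV[0][0]++ -> VV[0]=[1, 0, 0, 0]
Event 6: SEND 0->1: VV[0][0]++ -> VV[0]=[2, 0, 0, 0], msg_vec=[2, 0, 0, 0]; VV[1]=max(VV[1],msg_vec) then VV[1][1]++ -> VV[1]=[2, 3, 0, 3]
Event 7: LOCAL 0: VV[0][0]++ -> VV[0]=[3, 0, 0, 0]
Event 1 stamp: [0, 0, 0, 1]
Event 5 stamp: [1, 0, 0, 0]
[0, 0, 0, 1] <= [1, 0, 0, 0]? False. Equal? False. Happens-before: False

Answer: no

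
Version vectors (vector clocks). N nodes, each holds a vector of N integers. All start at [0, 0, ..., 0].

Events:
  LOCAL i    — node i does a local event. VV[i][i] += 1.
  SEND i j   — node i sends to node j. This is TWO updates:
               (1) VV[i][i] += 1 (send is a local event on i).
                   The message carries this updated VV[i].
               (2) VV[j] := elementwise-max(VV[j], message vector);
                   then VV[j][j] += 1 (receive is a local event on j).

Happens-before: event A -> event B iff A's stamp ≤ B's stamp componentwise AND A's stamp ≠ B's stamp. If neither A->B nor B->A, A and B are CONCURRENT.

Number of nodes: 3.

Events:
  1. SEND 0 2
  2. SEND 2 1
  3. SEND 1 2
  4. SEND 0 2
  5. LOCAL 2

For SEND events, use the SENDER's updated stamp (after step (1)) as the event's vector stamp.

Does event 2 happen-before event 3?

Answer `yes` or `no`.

Answer: yes

Derivation:
Initial: VV[0]=[0, 0, 0]
Initial: VV[1]=[0, 0, 0]
Initial: VV[2]=[0, 0, 0]
Event 1: SEND 0->2: VV[0][0]++ -> VV[0]=[1, 0, 0], msg_vec=[1, 0, 0]; VV[2]=max(VV[2],msg_vec) then VV[2][2]++ -> VV[2]=[1, 0, 1]
Event 2: SEND 2->1: VV[2][2]++ -> VV[2]=[1, 0, 2], msg_vec=[1, 0, 2]; VV[1]=max(VV[1],msg_vec) then VV[1][1]++ -> VV[1]=[1, 1, 2]
Event 3: SEND 1->2: VV[1][1]++ -> VV[1]=[1, 2, 2], msg_vec=[1, 2, 2]; VV[2]=max(VV[2],msg_vec) then VV[2][2]++ -> VV[2]=[1, 2, 3]
Event 4: SEND 0->2: VV[0][0]++ -> VV[0]=[2, 0, 0], msg_vec=[2, 0, 0]; VV[2]=max(VV[2],msg_vec) then VV[2][2]++ -> VV[2]=[2, 2, 4]
Event 5: LOCAL 2: VV[2][2]++ -> VV[2]=[2, 2, 5]
Event 2 stamp: [1, 0, 2]
Event 3 stamp: [1, 2, 2]
[1, 0, 2] <= [1, 2, 2]? True. Equal? False. Happens-before: True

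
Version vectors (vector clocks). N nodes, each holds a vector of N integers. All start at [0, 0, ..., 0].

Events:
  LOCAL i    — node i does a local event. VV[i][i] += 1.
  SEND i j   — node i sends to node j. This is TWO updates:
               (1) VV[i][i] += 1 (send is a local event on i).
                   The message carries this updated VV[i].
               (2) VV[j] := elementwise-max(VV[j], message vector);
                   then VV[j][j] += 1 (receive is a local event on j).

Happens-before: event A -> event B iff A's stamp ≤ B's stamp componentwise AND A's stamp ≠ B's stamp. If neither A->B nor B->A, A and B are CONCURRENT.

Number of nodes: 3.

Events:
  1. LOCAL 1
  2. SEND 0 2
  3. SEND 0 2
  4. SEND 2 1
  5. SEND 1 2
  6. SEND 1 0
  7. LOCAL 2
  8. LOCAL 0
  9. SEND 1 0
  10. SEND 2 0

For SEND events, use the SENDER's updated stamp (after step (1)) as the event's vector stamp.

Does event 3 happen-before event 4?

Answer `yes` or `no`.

Answer: yes

Derivation:
Initial: VV[0]=[0, 0, 0]
Initial: VV[1]=[0, 0, 0]
Initial: VV[2]=[0, 0, 0]
Event 1: LOCAL 1: VV[1][1]++ -> VV[1]=[0, 1, 0]
Event 2: SEND 0->2: VV[0][0]++ -> VV[0]=[1, 0, 0], msg_vec=[1, 0, 0]; VV[2]=max(VV[2],msg_vec) then VV[2][2]++ -> VV[2]=[1, 0, 1]
Event 3: SEND 0->2: VV[0][0]++ -> VV[0]=[2, 0, 0], msg_vec=[2, 0, 0]; VV[2]=max(VV[2],msg_vec) then VV[2][2]++ -> VV[2]=[2, 0, 2]
Event 4: SEND 2->1: VV[2][2]++ -> VV[2]=[2, 0, 3], msg_vec=[2, 0, 3]; VV[1]=max(VV[1],msg_vec) then VV[1][1]++ -> VV[1]=[2, 2, 3]
Event 5: SEND 1->2: VV[1][1]++ -> VV[1]=[2, 3, 3], msg_vec=[2, 3, 3]; VV[2]=max(VV[2],msg_vec) then VV[2][2]++ -> VV[2]=[2, 3, 4]
Event 6: SEND 1->0: VV[1][1]++ -> VV[1]=[2, 4, 3], msg_vec=[2, 4, 3]; VV[0]=max(VV[0],msg_vec) then VV[0][0]++ -> VV[0]=[3, 4, 3]
Event 7: LOCAL 2: VV[2][2]++ -> VV[2]=[2, 3, 5]
Event 8: LOCAL 0: VV[0][0]++ -> VV[0]=[4, 4, 3]
Event 9: SEND 1->0: VV[1][1]++ -> VV[1]=[2, 5, 3], msg_vec=[2, 5, 3]; VV[0]=max(VV[0],msg_vec) then VV[0][0]++ -> VV[0]=[5, 5, 3]
Event 10: SEND 2->0: VV[2][2]++ -> VV[2]=[2, 3, 6], msg_vec=[2, 3, 6]; VV[0]=max(VV[0],msg_vec) then VV[0][0]++ -> VV[0]=[6, 5, 6]
Event 3 stamp: [2, 0, 0]
Event 4 stamp: [2, 0, 3]
[2, 0, 0] <= [2, 0, 3]? True. Equal? False. Happens-before: True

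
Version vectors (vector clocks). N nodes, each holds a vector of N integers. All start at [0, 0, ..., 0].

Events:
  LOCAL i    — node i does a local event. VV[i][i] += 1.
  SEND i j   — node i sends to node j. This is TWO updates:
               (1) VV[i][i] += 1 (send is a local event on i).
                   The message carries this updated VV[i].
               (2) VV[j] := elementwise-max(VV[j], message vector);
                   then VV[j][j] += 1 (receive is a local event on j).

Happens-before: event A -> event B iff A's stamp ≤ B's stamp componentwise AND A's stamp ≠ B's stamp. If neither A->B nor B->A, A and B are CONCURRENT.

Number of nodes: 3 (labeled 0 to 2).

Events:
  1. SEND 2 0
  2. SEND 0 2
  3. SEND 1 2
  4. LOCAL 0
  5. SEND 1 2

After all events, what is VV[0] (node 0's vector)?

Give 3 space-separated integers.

Initial: VV[0]=[0, 0, 0]
Initial: VV[1]=[0, 0, 0]
Initial: VV[2]=[0, 0, 0]
Event 1: SEND 2->0: VV[2][2]++ -> VV[2]=[0, 0, 1], msg_vec=[0, 0, 1]; VV[0]=max(VV[0],msg_vec) then VV[0][0]++ -> VV[0]=[1, 0, 1]
Event 2: SEND 0->2: VV[0][0]++ -> VV[0]=[2, 0, 1], msg_vec=[2, 0, 1]; VV[2]=max(VV[2],msg_vec) then VV[2][2]++ -> VV[2]=[2, 0, 2]
Event 3: SEND 1->2: VV[1][1]++ -> VV[1]=[0, 1, 0], msg_vec=[0, 1, 0]; VV[2]=max(VV[2],msg_vec) then VV[2][2]++ -> VV[2]=[2, 1, 3]
Event 4: LOCAL 0: VV[0][0]++ -> VV[0]=[3, 0, 1]
Event 5: SEND 1->2: VV[1][1]++ -> VV[1]=[0, 2, 0], msg_vec=[0, 2, 0]; VV[2]=max(VV[2],msg_vec) then VV[2][2]++ -> VV[2]=[2, 2, 4]
Final vectors: VV[0]=[3, 0, 1]; VV[1]=[0, 2, 0]; VV[2]=[2, 2, 4]

Answer: 3 0 1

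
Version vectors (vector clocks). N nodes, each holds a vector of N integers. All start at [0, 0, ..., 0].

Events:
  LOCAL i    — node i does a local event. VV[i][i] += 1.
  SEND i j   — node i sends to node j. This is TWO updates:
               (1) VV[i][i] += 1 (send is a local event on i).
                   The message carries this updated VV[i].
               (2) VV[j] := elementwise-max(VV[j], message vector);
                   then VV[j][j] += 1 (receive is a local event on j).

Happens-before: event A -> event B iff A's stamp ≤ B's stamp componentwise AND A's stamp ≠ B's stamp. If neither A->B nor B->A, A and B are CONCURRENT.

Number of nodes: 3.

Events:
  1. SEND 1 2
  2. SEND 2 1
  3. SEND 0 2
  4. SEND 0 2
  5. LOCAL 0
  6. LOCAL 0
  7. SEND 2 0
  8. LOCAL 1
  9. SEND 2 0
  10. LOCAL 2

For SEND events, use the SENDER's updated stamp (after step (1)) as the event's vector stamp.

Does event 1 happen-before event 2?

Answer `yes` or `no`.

Answer: yes

Derivation:
Initial: VV[0]=[0, 0, 0]
Initial: VV[1]=[0, 0, 0]
Initial: VV[2]=[0, 0, 0]
Event 1: SEND 1->2: VV[1][1]++ -> VV[1]=[0, 1, 0], msg_vec=[0, 1, 0]; VV[2]=max(VV[2],msg_vec) then VV[2][2]++ -> VV[2]=[0, 1, 1]
Event 2: SEND 2->1: VV[2][2]++ -> VV[2]=[0, 1, 2], msg_vec=[0, 1, 2]; VV[1]=max(VV[1],msg_vec) then VV[1][1]++ -> VV[1]=[0, 2, 2]
Event 3: SEND 0->2: VV[0][0]++ -> VV[0]=[1, 0, 0], msg_vec=[1, 0, 0]; VV[2]=max(VV[2],msg_vec) then VV[2][2]++ -> VV[2]=[1, 1, 3]
Event 4: SEND 0->2: VV[0][0]++ -> VV[0]=[2, 0, 0], msg_vec=[2, 0, 0]; VV[2]=max(VV[2],msg_vec) then VV[2][2]++ -> VV[2]=[2, 1, 4]
Event 5: LOCAL 0: VV[0][0]++ -> VV[0]=[3, 0, 0]
Event 6: LOCAL 0: VV[0][0]++ -> VV[0]=[4, 0, 0]
Event 7: SEND 2->0: VV[2][2]++ -> VV[2]=[2, 1, 5], msg_vec=[2, 1, 5]; VV[0]=max(VV[0],msg_vec) then VV[0][0]++ -> VV[0]=[5, 1, 5]
Event 8: LOCAL 1: VV[1][1]++ -> VV[1]=[0, 3, 2]
Event 9: SEND 2->0: VV[2][2]++ -> VV[2]=[2, 1, 6], msg_vec=[2, 1, 6]; VV[0]=max(VV[0],msg_vec) then VV[0][0]++ -> VV[0]=[6, 1, 6]
Event 10: LOCAL 2: VV[2][2]++ -> VV[2]=[2, 1, 7]
Event 1 stamp: [0, 1, 0]
Event 2 stamp: [0, 1, 2]
[0, 1, 0] <= [0, 1, 2]? True. Equal? False. Happens-before: True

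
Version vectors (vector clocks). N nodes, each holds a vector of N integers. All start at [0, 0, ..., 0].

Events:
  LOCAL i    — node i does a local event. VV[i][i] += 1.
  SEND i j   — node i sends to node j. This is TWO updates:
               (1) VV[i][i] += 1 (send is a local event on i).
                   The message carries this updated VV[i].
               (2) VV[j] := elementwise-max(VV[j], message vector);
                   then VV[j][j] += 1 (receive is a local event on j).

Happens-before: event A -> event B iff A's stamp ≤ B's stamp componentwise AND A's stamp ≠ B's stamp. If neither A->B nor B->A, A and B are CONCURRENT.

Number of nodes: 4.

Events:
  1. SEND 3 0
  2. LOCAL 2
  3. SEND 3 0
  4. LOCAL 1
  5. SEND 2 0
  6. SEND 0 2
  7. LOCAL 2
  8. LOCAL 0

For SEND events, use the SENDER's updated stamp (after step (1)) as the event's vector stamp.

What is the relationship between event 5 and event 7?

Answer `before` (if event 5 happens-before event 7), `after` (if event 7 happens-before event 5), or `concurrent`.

Initial: VV[0]=[0, 0, 0, 0]
Initial: VV[1]=[0, 0, 0, 0]
Initial: VV[2]=[0, 0, 0, 0]
Initial: VV[3]=[0, 0, 0, 0]
Event 1: SEND 3->0: VV[3][3]++ -> VV[3]=[0, 0, 0, 1], msg_vec=[0, 0, 0, 1]; VV[0]=max(VV[0],msg_vec) then VV[0][0]++ -> VV[0]=[1, 0, 0, 1]
Event 2: LOCAL 2: VV[2][2]++ -> VV[2]=[0, 0, 1, 0]
Event 3: SEND 3->0: VV[3][3]++ -> VV[3]=[0, 0, 0, 2], msg_vec=[0, 0, 0, 2]; VV[0]=max(VV[0],msg_vec) then VV[0][0]++ -> VV[0]=[2, 0, 0, 2]
Event 4: LOCAL 1: VV[1][1]++ -> VV[1]=[0, 1, 0, 0]
Event 5: SEND 2->0: VV[2][2]++ -> VV[2]=[0, 0, 2, 0], msg_vec=[0, 0, 2, 0]; VV[0]=max(VV[0],msg_vec) then VV[0][0]++ -> VV[0]=[3, 0, 2, 2]
Event 6: SEND 0->2: VV[0][0]++ -> VV[0]=[4, 0, 2, 2], msg_vec=[4, 0, 2, 2]; VV[2]=max(VV[2],msg_vec) then VV[2][2]++ -> VV[2]=[4, 0, 3, 2]
Event 7: LOCAL 2: VV[2][2]++ -> VV[2]=[4, 0, 4, 2]
Event 8: LOCAL 0: VV[0][0]++ -> VV[0]=[5, 0, 2, 2]
Event 5 stamp: [0, 0, 2, 0]
Event 7 stamp: [4, 0, 4, 2]
[0, 0, 2, 0] <= [4, 0, 4, 2]? True
[4, 0, 4, 2] <= [0, 0, 2, 0]? False
Relation: before

Answer: before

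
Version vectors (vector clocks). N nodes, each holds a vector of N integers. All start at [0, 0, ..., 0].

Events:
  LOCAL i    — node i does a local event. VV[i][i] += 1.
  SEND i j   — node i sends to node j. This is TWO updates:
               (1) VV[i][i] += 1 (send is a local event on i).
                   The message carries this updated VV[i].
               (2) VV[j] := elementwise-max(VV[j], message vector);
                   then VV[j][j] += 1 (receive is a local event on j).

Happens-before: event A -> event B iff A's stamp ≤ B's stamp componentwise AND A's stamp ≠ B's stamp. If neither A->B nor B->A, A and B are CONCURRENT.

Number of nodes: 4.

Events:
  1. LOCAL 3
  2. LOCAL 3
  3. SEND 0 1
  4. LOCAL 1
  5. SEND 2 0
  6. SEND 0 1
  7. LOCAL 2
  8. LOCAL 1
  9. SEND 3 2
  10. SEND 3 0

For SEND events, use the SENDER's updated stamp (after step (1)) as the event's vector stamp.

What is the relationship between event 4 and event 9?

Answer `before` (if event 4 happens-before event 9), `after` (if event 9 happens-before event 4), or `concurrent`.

Answer: concurrent

Derivation:
Initial: VV[0]=[0, 0, 0, 0]
Initial: VV[1]=[0, 0, 0, 0]
Initial: VV[2]=[0, 0, 0, 0]
Initial: VV[3]=[0, 0, 0, 0]
Event 1: LOCAL 3: VV[3][3]++ -> VV[3]=[0, 0, 0, 1]
Event 2: LOCAL 3: VV[3][3]++ -> VV[3]=[0, 0, 0, 2]
Event 3: SEND 0->1: VV[0][0]++ -> VV[0]=[1, 0, 0, 0], msg_vec=[1, 0, 0, 0]; VV[1]=max(VV[1],msg_vec) then VV[1][1]++ -> VV[1]=[1, 1, 0, 0]
Event 4: LOCAL 1: VV[1][1]++ -> VV[1]=[1, 2, 0, 0]
Event 5: SEND 2->0: VV[2][2]++ -> VV[2]=[0, 0, 1, 0], msg_vec=[0, 0, 1, 0]; VV[0]=max(VV[0],msg_vec) then VV[0][0]++ -> VV[0]=[2, 0, 1, 0]
Event 6: SEND 0->1: VV[0][0]++ -> VV[0]=[3, 0, 1, 0], msg_vec=[3, 0, 1, 0]; VV[1]=max(VV[1],msg_vec) then VV[1][1]++ -> VV[1]=[3, 3, 1, 0]
Event 7: LOCAL 2: VV[2][2]++ -> VV[2]=[0, 0, 2, 0]
Event 8: LOCAL 1: VV[1][1]++ -> VV[1]=[3, 4, 1, 0]
Event 9: SEND 3->2: VV[3][3]++ -> VV[3]=[0, 0, 0, 3], msg_vec=[0, 0, 0, 3]; VV[2]=max(VV[2],msg_vec) then VV[2][2]++ -> VV[2]=[0, 0, 3, 3]
Event 10: SEND 3->0: VV[3][3]++ -> VV[3]=[0, 0, 0, 4], msg_vec=[0, 0, 0, 4]; VV[0]=max(VV[0],msg_vec) then VV[0][0]++ -> VV[0]=[4, 0, 1, 4]
Event 4 stamp: [1, 2, 0, 0]
Event 9 stamp: [0, 0, 0, 3]
[1, 2, 0, 0] <= [0, 0, 0, 3]? False
[0, 0, 0, 3] <= [1, 2, 0, 0]? False
Relation: concurrent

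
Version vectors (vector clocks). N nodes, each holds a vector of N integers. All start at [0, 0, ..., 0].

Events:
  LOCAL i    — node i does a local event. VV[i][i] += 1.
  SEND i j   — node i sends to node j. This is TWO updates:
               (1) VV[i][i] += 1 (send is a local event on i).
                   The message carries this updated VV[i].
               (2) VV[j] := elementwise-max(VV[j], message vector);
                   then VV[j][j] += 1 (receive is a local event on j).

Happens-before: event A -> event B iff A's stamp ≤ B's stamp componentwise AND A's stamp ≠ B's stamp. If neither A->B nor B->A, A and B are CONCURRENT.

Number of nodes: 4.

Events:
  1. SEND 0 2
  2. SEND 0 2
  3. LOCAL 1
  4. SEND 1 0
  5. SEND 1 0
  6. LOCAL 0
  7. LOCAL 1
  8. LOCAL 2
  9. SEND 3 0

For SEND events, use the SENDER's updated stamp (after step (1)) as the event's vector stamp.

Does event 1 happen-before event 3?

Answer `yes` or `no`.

Answer: no

Derivation:
Initial: VV[0]=[0, 0, 0, 0]
Initial: VV[1]=[0, 0, 0, 0]
Initial: VV[2]=[0, 0, 0, 0]
Initial: VV[3]=[0, 0, 0, 0]
Event 1: SEND 0->2: VV[0][0]++ -> VV[0]=[1, 0, 0, 0], msg_vec=[1, 0, 0, 0]; VV[2]=max(VV[2],msg_vec) then VV[2][2]++ -> VV[2]=[1, 0, 1, 0]
Event 2: SEND 0->2: VV[0][0]++ -> VV[0]=[2, 0, 0, 0], msg_vec=[2, 0, 0, 0]; VV[2]=max(VV[2],msg_vec) then VV[2][2]++ -> VV[2]=[2, 0, 2, 0]
Event 3: LOCAL 1: VV[1][1]++ -> VV[1]=[0, 1, 0, 0]
Event 4: SEND 1->0: VV[1][1]++ -> VV[1]=[0, 2, 0, 0], msg_vec=[0, 2, 0, 0]; VV[0]=max(VV[0],msg_vec) then VV[0][0]++ -> VV[0]=[3, 2, 0, 0]
Event 5: SEND 1->0: VV[1][1]++ -> VV[1]=[0, 3, 0, 0], msg_vec=[0, 3, 0, 0]; VV[0]=max(VV[0],msg_vec) then VV[0][0]++ -> VV[0]=[4, 3, 0, 0]
Event 6: LOCAL 0: VV[0][0]++ -> VV[0]=[5, 3, 0, 0]
Event 7: LOCAL 1: VV[1][1]++ -> VV[1]=[0, 4, 0, 0]
Event 8: LOCAL 2: VV[2][2]++ -> VV[2]=[2, 0, 3, 0]
Event 9: SEND 3->0: VV[3][3]++ -> VV[3]=[0, 0, 0, 1], msg_vec=[0, 0, 0, 1]; VV[0]=max(VV[0],msg_vec) then VV[0][0]++ -> VV[0]=[6, 3, 0, 1]
Event 1 stamp: [1, 0, 0, 0]
Event 3 stamp: [0, 1, 0, 0]
[1, 0, 0, 0] <= [0, 1, 0, 0]? False. Equal? False. Happens-before: False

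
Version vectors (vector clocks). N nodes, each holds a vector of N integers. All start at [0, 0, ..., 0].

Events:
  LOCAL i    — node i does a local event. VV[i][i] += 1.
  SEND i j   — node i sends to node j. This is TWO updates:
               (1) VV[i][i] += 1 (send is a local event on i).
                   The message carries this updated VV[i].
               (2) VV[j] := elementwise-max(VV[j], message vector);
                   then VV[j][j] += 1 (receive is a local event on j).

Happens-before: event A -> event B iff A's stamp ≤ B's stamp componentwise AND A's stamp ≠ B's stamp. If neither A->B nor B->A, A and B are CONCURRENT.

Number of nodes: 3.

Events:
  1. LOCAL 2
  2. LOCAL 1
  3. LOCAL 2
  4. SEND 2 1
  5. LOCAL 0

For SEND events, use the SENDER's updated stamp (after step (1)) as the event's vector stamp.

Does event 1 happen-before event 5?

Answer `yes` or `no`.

Answer: no

Derivation:
Initial: VV[0]=[0, 0, 0]
Initial: VV[1]=[0, 0, 0]
Initial: VV[2]=[0, 0, 0]
Event 1: LOCAL 2: VV[2][2]++ -> VV[2]=[0, 0, 1]
Event 2: LOCAL 1: VV[1][1]++ -> VV[1]=[0, 1, 0]
Event 3: LOCAL 2: VV[2][2]++ -> VV[2]=[0, 0, 2]
Event 4: SEND 2->1: VV[2][2]++ -> VV[2]=[0, 0, 3], msg_vec=[0, 0, 3]; VV[1]=max(VV[1],msg_vec) then VV[1][1]++ -> VV[1]=[0, 2, 3]
Event 5: LOCAL 0: VV[0][0]++ -> VV[0]=[1, 0, 0]
Event 1 stamp: [0, 0, 1]
Event 5 stamp: [1, 0, 0]
[0, 0, 1] <= [1, 0, 0]? False. Equal? False. Happens-before: False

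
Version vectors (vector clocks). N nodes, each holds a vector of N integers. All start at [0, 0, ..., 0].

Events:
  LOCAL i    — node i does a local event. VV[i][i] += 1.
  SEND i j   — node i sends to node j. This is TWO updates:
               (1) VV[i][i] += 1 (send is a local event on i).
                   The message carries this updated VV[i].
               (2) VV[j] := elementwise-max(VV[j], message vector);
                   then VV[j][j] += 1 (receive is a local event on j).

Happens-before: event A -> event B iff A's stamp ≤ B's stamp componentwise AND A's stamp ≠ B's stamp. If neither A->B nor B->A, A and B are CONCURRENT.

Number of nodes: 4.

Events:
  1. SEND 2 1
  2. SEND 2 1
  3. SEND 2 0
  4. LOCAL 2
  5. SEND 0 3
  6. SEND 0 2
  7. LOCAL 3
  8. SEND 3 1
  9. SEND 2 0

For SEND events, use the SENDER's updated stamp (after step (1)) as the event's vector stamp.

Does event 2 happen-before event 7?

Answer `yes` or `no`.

Answer: yes

Derivation:
Initial: VV[0]=[0, 0, 0, 0]
Initial: VV[1]=[0, 0, 0, 0]
Initial: VV[2]=[0, 0, 0, 0]
Initial: VV[3]=[0, 0, 0, 0]
Event 1: SEND 2->1: VV[2][2]++ -> VV[2]=[0, 0, 1, 0], msg_vec=[0, 0, 1, 0]; VV[1]=max(VV[1],msg_vec) then VV[1][1]++ -> VV[1]=[0, 1, 1, 0]
Event 2: SEND 2->1: VV[2][2]++ -> VV[2]=[0, 0, 2, 0], msg_vec=[0, 0, 2, 0]; VV[1]=max(VV[1],msg_vec) then VV[1][1]++ -> VV[1]=[0, 2, 2, 0]
Event 3: SEND 2->0: VV[2][2]++ -> VV[2]=[0, 0, 3, 0], msg_vec=[0, 0, 3, 0]; VV[0]=max(VV[0],msg_vec) then VV[0][0]++ -> VV[0]=[1, 0, 3, 0]
Event 4: LOCAL 2: VV[2][2]++ -> VV[2]=[0, 0, 4, 0]
Event 5: SEND 0->3: VV[0][0]++ -> VV[0]=[2, 0, 3, 0], msg_vec=[2, 0, 3, 0]; VV[3]=max(VV[3],msg_vec) then VV[3][3]++ -> VV[3]=[2, 0, 3, 1]
Event 6: SEND 0->2: VV[0][0]++ -> VV[0]=[3, 0, 3, 0], msg_vec=[3, 0, 3, 0]; VV[2]=max(VV[2],msg_vec) then VV[2][2]++ -> VV[2]=[3, 0, 5, 0]
Event 7: LOCAL 3: VV[3][3]++ -> VV[3]=[2, 0, 3, 2]
Event 8: SEND 3->1: VV[3][3]++ -> VV[3]=[2, 0, 3, 3], msg_vec=[2, 0, 3, 3]; VV[1]=max(VV[1],msg_vec) then VV[1][1]++ -> VV[1]=[2, 3, 3, 3]
Event 9: SEND 2->0: VV[2][2]++ -> VV[2]=[3, 0, 6, 0], msg_vec=[3, 0, 6, 0]; VV[0]=max(VV[0],msg_vec) then VV[0][0]++ -> VV[0]=[4, 0, 6, 0]
Event 2 stamp: [0, 0, 2, 0]
Event 7 stamp: [2, 0, 3, 2]
[0, 0, 2, 0] <= [2, 0, 3, 2]? True. Equal? False. Happens-before: True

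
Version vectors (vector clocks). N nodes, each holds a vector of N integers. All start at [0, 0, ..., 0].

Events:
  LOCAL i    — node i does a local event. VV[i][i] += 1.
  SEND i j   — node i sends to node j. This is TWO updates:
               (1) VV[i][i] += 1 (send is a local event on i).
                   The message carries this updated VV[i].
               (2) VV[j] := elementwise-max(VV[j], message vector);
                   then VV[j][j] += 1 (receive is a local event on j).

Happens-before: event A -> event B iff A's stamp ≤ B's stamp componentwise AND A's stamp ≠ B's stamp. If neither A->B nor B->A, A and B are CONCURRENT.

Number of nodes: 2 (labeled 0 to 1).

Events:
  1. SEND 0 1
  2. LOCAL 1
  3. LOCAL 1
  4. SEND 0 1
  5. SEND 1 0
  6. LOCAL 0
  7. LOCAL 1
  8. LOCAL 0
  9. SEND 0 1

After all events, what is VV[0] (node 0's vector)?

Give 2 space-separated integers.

Initial: VV[0]=[0, 0]
Initial: VV[1]=[0, 0]
Event 1: SEND 0->1: VV[0][0]++ -> VV[0]=[1, 0], msg_vec=[1, 0]; VV[1]=max(VV[1],msg_vec) then VV[1][1]++ -> VV[1]=[1, 1]
Event 2: LOCAL 1: VV[1][1]++ -> VV[1]=[1, 2]
Event 3: LOCAL 1: VV[1][1]++ -> VV[1]=[1, 3]
Event 4: SEND 0->1: VV[0][0]++ -> VV[0]=[2, 0], msg_vec=[2, 0]; VV[1]=max(VV[1],msg_vec) then VV[1][1]++ -> VV[1]=[2, 4]
Event 5: SEND 1->0: VV[1][1]++ -> VV[1]=[2, 5], msg_vec=[2, 5]; VV[0]=max(VV[0],msg_vec) then VV[0][0]++ -> VV[0]=[3, 5]
Event 6: LOCAL 0: VV[0][0]++ -> VV[0]=[4, 5]
Event 7: LOCAL 1: VV[1][1]++ -> VV[1]=[2, 6]
Event 8: LOCAL 0: VV[0][0]++ -> VV[0]=[5, 5]
Event 9: SEND 0->1: VV[0][0]++ -> VV[0]=[6, 5], msg_vec=[6, 5]; VV[1]=max(VV[1],msg_vec) then VV[1][1]++ -> VV[1]=[6, 7]
Final vectors: VV[0]=[6, 5]; VV[1]=[6, 7]

Answer: 6 5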